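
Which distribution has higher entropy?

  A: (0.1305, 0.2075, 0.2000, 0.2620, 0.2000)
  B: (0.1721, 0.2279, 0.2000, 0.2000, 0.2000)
B

Both distributions are close to uniform, making this a harder comparison.

H(A) = 2.2893 bits
H(B) = 2.3163 bits

The distribution closer to uniform has higher entropy.
Answer: B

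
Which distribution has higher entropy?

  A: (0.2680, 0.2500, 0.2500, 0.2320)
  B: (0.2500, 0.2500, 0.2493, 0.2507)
B

Both distributions are close to uniform, making this a harder comparison.

H(A) = 1.9981 bits
H(B) = 2.0000 bits

The distribution closer to uniform has higher entropy.
Answer: B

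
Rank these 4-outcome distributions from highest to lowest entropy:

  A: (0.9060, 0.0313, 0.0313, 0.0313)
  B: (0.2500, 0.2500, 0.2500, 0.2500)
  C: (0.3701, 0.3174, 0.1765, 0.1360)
B > C > A

Key insight: Entropy is maximized by uniform distributions and minimized by concentrated distributions.

- Uniform distributions have maximum entropy log₂(4) = 2.0000 bits
- The more "peaked" or concentrated a distribution, the lower its entropy

Entropies:
  H(A) = 0.5987 bits
  H(B) = 2.0000 bits
  H(C) = 1.8893 bits

Ranking: B > C > A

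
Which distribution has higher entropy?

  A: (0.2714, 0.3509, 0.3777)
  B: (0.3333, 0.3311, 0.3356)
B

Both distributions are close to uniform, making this a harder comparison.

H(A) = 1.5714 bits
H(B) = 1.5849 bits

The distribution closer to uniform has higher entropy.
Answer: B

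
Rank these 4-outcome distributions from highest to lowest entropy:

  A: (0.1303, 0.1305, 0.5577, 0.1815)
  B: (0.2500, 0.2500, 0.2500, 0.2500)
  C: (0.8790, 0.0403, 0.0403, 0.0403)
B > A > C

Key insight: Entropy is maximized by uniform distributions and minimized by concentrated distributions.

- Uniform distributions have maximum entropy log₂(4) = 2.0000 bits
- The more "peaked" or concentrated a distribution, the lower its entropy

Entropies:
  H(A) = 1.6831 bits
  H(B) = 2.0000 bits
  H(C) = 0.7240 bits

Ranking: B > A > C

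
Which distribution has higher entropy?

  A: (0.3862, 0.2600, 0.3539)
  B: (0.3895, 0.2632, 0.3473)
B

Both distributions are close to uniform, making this a harder comparison.

H(A) = 1.5657 bits
H(B) = 1.5666 bits

The distribution closer to uniform has higher entropy.
Answer: B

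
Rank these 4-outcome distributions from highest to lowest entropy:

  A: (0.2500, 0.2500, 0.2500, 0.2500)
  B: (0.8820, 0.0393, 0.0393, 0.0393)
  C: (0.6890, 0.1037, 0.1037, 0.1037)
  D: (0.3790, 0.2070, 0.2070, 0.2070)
A > D > C > B

Key insight: Entropy is maximized by uniform distributions and minimized by concentrated distributions.

Entropies:
  H(A) = 2.0000 bits
  H(B) = 0.7106 bits
  H(C) = 1.3872 bits
  H(D) = 1.9416 bits

Ranking: A > D > C > B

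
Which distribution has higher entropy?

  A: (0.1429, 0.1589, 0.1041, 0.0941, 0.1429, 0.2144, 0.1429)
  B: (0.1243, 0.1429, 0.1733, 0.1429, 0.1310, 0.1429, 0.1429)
B

Both distributions are close to uniform, making this a harder comparison.

H(A) = 2.7617 bits
H(B) = 2.8004 bits

The distribution closer to uniform has higher entropy.
Answer: B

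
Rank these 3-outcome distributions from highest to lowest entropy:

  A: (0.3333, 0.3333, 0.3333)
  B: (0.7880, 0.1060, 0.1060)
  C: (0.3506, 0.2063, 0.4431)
A > C > B

Key insight: Entropy is maximized by uniform distributions and minimized by concentrated distributions.

- Uniform distributions have maximum entropy log₂(3) = 1.5850 bits
- The more "peaked" or concentrated a distribution, the lower its entropy

Entropies:
  H(A) = 1.5850 bits
  H(B) = 0.9573 bits
  H(C) = 1.5203 bits

Ranking: A > C > B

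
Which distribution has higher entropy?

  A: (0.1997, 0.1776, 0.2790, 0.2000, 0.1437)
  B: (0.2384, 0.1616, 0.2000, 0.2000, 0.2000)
B

Both distributions are close to uniform, making this a harder comparison.

H(A) = 2.2873 bits
H(B) = 2.3112 bits

The distribution closer to uniform has higher entropy.
Answer: B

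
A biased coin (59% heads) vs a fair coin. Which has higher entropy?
Fair coin

The fair coin is uniform (p=0.5), maximizing binary entropy at 1 bit. The biased coin has H(0.59) ≈ 0.977 bits — its outcome is more predictable, so its entropy is lower.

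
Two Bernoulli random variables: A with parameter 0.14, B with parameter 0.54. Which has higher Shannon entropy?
B

For binary distributions, entropy is maximized at p=0.5 and decreases as p moves toward 0 or 1.

H(A) = H(0.14) = 0.5842 bits
H(B) = H(0.54) = 0.9954 bits

Distribution B (p=0.54) is closer to uniform (p=0.5), so it has higher entropy.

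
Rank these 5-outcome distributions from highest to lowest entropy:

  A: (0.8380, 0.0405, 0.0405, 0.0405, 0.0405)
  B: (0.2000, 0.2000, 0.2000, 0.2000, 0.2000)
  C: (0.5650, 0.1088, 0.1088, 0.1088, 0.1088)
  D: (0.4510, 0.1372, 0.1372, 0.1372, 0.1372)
B > D > C > A

Key insight: Entropy is maximized by uniform distributions and minimized by concentrated distributions.

Entropies:
  H(A) = 0.9631 bits
  H(B) = 2.3219 bits
  H(C) = 1.8578 bits
  H(D) = 2.0911 bits

Ranking: B > D > C > A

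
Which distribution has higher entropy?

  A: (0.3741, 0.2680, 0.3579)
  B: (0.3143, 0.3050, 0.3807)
B

Both distributions are close to uniform, making this a harder comparison.

H(A) = 1.5703 bits
H(B) = 1.5777 bits

The distribution closer to uniform has higher entropy.
Answer: B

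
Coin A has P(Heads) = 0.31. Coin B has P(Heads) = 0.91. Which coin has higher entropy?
A

For binary distributions, entropy is maximized at p=0.5 and decreases as p moves toward 0 or 1.

H(A) = H(0.31) = 0.8932 bits
H(B) = H(0.91) = 0.4365 bits

Distribution A (p=0.31) is closer to uniform (p=0.5), so it has higher entropy.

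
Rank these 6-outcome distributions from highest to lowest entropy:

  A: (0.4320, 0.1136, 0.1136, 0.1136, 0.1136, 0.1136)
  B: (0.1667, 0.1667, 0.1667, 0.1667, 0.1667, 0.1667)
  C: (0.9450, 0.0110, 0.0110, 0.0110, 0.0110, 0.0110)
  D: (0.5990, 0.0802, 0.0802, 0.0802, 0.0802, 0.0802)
B > A > D > C

Key insight: Entropy is maximized by uniform distributions and minimized by concentrated distributions.

Entropies:
  H(A) = 2.3055 bits
  H(B) = 2.5850 bits
  H(C) = 0.4350 bits
  H(D) = 1.9026 bits

Ranking: B > A > D > C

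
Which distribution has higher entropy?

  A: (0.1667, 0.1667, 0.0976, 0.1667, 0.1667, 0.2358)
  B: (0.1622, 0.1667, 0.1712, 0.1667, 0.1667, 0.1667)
B

Both distributions are close to uniform, making this a harder comparison.

H(A) = 2.5423 bits
H(B) = 2.5848 bits

The distribution closer to uniform has higher entropy.
Answer: B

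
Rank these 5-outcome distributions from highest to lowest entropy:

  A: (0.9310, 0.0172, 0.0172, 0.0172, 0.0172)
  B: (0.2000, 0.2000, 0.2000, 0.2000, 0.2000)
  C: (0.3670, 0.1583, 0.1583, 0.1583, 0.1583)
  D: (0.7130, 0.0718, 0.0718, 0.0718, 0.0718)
B > C > D > A

Key insight: Entropy is maximized by uniform distributions and minimized by concentrated distributions.

Entropies:
  H(A) = 0.5002 bits
  H(B) = 2.3219 bits
  H(C) = 2.2143 bits
  H(D) = 1.4388 bits

Ranking: B > C > D > A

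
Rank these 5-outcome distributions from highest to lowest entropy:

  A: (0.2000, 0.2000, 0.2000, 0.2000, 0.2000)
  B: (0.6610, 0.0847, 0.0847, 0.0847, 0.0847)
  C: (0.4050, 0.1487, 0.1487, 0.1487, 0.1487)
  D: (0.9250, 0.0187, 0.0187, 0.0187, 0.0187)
A > C > B > D

Key insight: Entropy is maximized by uniform distributions and minimized by concentrated distributions.

Entropies:
  H(A) = 2.3219 bits
  H(B) = 1.6019 bits
  H(C) = 2.1638 bits
  H(D) = 0.5343 bits

Ranking: A > C > B > D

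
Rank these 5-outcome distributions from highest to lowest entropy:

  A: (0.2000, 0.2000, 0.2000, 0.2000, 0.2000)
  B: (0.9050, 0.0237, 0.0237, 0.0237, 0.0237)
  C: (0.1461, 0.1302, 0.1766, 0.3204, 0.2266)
A > C > B

Key insight: Entropy is maximized by uniform distributions and minimized by concentrated distributions.

- Uniform distributions have maximum entropy log₂(5) = 2.3219 bits
- The more "peaked" or concentrated a distribution, the lower its entropy

Entropies:
  H(A) = 2.3219 bits
  H(B) = 0.6429 bits
  H(C) = 2.2417 bits

Ranking: A > C > B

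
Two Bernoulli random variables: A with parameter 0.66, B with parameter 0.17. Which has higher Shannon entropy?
A

For binary distributions, entropy is maximized at p=0.5 and decreases as p moves toward 0 or 1.

H(A) = H(0.66) = 0.9248 bits
H(B) = H(0.17) = 0.6577 bits

Distribution A (p=0.66) is closer to uniform (p=0.5), so it has higher entropy.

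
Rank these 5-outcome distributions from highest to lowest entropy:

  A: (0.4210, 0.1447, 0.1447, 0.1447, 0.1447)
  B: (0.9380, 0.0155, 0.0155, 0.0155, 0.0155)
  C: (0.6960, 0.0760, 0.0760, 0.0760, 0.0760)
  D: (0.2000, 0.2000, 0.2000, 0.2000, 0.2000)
D > A > C > B

Key insight: Entropy is maximized by uniform distributions and minimized by concentrated distributions.

Entropies:
  H(A) = 2.1399 bits
  H(B) = 0.4593 bits
  H(C) = 1.4941 bits
  H(D) = 2.3219 bits

Ranking: D > A > C > B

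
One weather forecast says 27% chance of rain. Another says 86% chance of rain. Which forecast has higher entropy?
27% forecast

Treat each forecast as a Bernoulli distribution. Binary entropy is maximized at p=0.5 and falls off symmetrically toward 0 or 1. The 27% forecast is closer to 50%, so it is more uncertain. H(27%) ≈ 0.841 bits, H(86%) ≈ 0.584 bits.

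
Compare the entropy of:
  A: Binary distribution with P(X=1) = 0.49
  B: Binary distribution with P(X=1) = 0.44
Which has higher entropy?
A

For binary distributions, entropy is maximized at p=0.5 and decreases as p moves toward 0 or 1.

H(A) = H(0.49) = 0.9997 bits
H(B) = H(0.44) = 0.9896 bits

Distribution A (p=0.49) is closer to uniform (p=0.5), so it has higher entropy.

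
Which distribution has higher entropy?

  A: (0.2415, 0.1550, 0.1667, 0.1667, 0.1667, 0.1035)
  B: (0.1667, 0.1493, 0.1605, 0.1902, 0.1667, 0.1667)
B

Both distributions are close to uniform, making this a harder comparison.

H(A) = 2.5431 bits
H(B) = 2.5811 bits

The distribution closer to uniform has higher entropy.
Answer: B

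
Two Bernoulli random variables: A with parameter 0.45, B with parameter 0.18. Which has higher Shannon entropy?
A

For binary distributions, entropy is maximized at p=0.5 and decreases as p moves toward 0 or 1.

H(A) = H(0.45) = 0.9928 bits
H(B) = H(0.18) = 0.6801 bits

Distribution A (p=0.45) is closer to uniform (p=0.5), so it has higher entropy.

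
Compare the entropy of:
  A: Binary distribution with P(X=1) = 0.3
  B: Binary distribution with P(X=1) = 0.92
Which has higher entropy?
A

For binary distributions, entropy is maximized at p=0.5 and decreases as p moves toward 0 or 1.

H(A) = H(0.3) = 0.8813 bits
H(B) = H(0.92) = 0.4022 bits

Distribution A (p=0.3) is closer to uniform (p=0.5), so it has higher entropy.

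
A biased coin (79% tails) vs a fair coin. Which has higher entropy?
Fair coin

The fair coin is uniform (p=0.5), maximizing binary entropy at 1 bit. The biased coin has H(0.79) ≈ 0.741 bits — its outcome is more predictable, so its entropy is lower.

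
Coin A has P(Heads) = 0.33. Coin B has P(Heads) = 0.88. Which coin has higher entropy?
A

For binary distributions, entropy is maximized at p=0.5 and decreases as p moves toward 0 or 1.

H(A) = H(0.33) = 0.9149 bits
H(B) = H(0.88) = 0.5294 bits

Distribution A (p=0.33) is closer to uniform (p=0.5), so it has higher entropy.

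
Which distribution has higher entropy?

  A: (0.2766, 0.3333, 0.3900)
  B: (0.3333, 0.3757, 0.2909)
B

Both distributions are close to uniform, making this a harder comparison.

H(A) = 1.5710 bits
H(B) = 1.5772 bits

The distribution closer to uniform has higher entropy.
Answer: B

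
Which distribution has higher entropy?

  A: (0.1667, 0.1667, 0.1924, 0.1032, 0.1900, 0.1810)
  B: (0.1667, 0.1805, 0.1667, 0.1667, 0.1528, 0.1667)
B

Both distributions are close to uniform, making this a harder comparison.

H(A) = 2.5589 bits
H(B) = 2.5833 bits

The distribution closer to uniform has higher entropy.
Answer: B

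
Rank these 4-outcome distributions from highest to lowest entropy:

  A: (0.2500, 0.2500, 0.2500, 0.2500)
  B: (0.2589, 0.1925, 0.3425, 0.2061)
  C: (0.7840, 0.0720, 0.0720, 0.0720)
A > B > C

Key insight: Entropy is maximized by uniform distributions and minimized by concentrated distributions.

- Uniform distributions have maximum entropy log₂(4) = 2.0000 bits
- The more "peaked" or concentrated a distribution, the lower its entropy

Entropies:
  H(A) = 2.0000 bits
  H(B) = 1.9614 bits
  H(C) = 1.0951 bits

Ranking: A > B > C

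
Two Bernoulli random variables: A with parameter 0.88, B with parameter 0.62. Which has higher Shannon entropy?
B

For binary distributions, entropy is maximized at p=0.5 and decreases as p moves toward 0 or 1.

H(A) = H(0.88) = 0.5294 bits
H(B) = H(0.62) = 0.9580 bits

Distribution B (p=0.62) is closer to uniform (p=0.5), so it has higher entropy.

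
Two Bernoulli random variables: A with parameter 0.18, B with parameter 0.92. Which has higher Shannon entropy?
A

For binary distributions, entropy is maximized at p=0.5 and decreases as p moves toward 0 or 1.

H(A) = H(0.18) = 0.6801 bits
H(B) = H(0.92) = 0.4022 bits

Distribution A (p=0.18) is closer to uniform (p=0.5), so it has higher entropy.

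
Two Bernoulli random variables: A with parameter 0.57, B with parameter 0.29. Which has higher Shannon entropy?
A

For binary distributions, entropy is maximized at p=0.5 and decreases as p moves toward 0 or 1.

H(A) = H(0.57) = 0.9858 bits
H(B) = H(0.29) = 0.8687 bits

Distribution A (p=0.57) is closer to uniform (p=0.5), so it has higher entropy.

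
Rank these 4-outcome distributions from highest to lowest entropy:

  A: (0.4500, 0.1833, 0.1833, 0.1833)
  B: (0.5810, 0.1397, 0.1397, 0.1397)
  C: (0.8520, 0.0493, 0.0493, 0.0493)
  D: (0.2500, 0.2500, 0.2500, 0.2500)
D > A > B > C

Key insight: Entropy is maximized by uniform distributions and minimized by concentrated distributions.

Entropies:
  H(A) = 1.8645 bits
  H(B) = 1.6451 bits
  H(C) = 0.8394 bits
  H(D) = 2.0000 bits

Ranking: D > A > B > C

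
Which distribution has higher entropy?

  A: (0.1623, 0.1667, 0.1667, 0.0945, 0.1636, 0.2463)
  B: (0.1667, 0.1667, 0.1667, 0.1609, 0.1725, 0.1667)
B

Both distributions are close to uniform, making this a harder comparison.

H(A) = 2.5342 bits
H(B) = 2.5847 bits

The distribution closer to uniform has higher entropy.
Answer: B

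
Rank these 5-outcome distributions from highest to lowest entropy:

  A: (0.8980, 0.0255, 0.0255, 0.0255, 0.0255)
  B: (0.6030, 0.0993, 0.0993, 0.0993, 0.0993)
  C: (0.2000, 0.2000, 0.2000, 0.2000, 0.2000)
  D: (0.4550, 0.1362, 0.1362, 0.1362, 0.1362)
C > D > B > A

Key insight: Entropy is maximized by uniform distributions and minimized by concentrated distributions.

Entropies:
  H(A) = 0.6793 bits
  H(B) = 1.7632 bits
  H(C) = 2.3219 bits
  H(D) = 2.0841 bits

Ranking: C > D > B > A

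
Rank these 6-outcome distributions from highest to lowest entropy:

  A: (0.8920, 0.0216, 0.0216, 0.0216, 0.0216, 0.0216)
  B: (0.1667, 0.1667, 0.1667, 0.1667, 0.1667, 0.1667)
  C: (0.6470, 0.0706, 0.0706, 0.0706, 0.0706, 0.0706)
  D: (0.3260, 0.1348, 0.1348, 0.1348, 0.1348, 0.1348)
B > D > C > A

Key insight: Entropy is maximized by uniform distributions and minimized by concentrated distributions.

Entropies:
  H(A) = 0.7446 bits
  H(B) = 2.5850 bits
  H(C) = 1.7564 bits
  H(D) = 2.4758 bits

Ranking: B > D > C > A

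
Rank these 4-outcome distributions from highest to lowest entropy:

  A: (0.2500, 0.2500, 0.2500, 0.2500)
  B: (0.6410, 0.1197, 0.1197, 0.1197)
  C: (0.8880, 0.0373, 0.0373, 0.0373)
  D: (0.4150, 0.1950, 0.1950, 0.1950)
A > D > B > C

Key insight: Entropy is maximized by uniform distributions and minimized by concentrated distributions.

Entropies:
  H(A) = 2.0000 bits
  H(B) = 1.5109 bits
  H(C) = 0.6834 bits
  H(D) = 1.9063 bits

Ranking: A > D > B > C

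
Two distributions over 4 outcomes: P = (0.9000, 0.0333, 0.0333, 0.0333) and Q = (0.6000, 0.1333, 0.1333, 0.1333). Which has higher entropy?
Q

P is highly concentrated on one outcome (90%), making it nearly deterministic. Q spreads its mass more evenly (max 60%). The more spread-out distribution has higher entropy: H(P) ≈ 0.627 bits, H(Q) ≈ 1.605 bits.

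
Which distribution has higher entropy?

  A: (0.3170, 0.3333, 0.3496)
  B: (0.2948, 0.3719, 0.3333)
A

Both distributions are close to uniform, making this a harder comparison.

H(A) = 1.5838 bits
H(B) = 1.5785 bits

The distribution closer to uniform has higher entropy.
Answer: A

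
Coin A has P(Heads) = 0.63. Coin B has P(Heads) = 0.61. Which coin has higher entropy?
B

For binary distributions, entropy is maximized at p=0.5 and decreases as p moves toward 0 or 1.

H(A) = H(0.63) = 0.9507 bits
H(B) = H(0.61) = 0.9648 bits

Distribution B (p=0.61) is closer to uniform (p=0.5), so it has higher entropy.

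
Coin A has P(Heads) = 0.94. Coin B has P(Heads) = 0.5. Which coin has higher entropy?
B

For binary distributions, entropy is maximized at p=0.5 and decreases as p moves toward 0 or 1.

H(A) = H(0.94) = 0.3274 bits
H(B) = H(0.5) = 1.0000 bits

Distribution B (p=0.5) is closer to uniform (p=0.5), so it has higher entropy.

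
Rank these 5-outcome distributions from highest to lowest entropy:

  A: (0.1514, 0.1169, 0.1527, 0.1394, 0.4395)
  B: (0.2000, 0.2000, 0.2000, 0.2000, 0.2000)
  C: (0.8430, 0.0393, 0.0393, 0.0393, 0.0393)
B > A > C

Key insight: Entropy is maximized by uniform distributions and minimized by concentrated distributions.

- Uniform distributions have maximum entropy log₂(5) = 2.3219 bits
- The more "peaked" or concentrated a distribution, the lower its entropy

Entropies:
  H(A) = 2.1060 bits
  H(B) = 2.3219 bits
  H(C) = 0.9411 bits

Ranking: B > A > C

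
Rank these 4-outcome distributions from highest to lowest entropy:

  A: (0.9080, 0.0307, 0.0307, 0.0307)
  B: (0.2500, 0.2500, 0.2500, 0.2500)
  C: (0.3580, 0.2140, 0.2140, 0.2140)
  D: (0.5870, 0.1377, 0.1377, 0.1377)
B > C > D > A

Key insight: Entropy is maximized by uniform distributions and minimized by concentrated distributions.

Entropies:
  H(A) = 0.5889 bits
  H(B) = 2.0000 bits
  H(C) = 1.9586 bits
  H(D) = 1.6326 bits

Ranking: B > C > D > A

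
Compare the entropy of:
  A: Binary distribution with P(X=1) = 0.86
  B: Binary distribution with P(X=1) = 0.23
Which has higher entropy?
B

For binary distributions, entropy is maximized at p=0.5 and decreases as p moves toward 0 or 1.

H(A) = H(0.86) = 0.5842 bits
H(B) = H(0.23) = 0.7780 bits

Distribution B (p=0.23) is closer to uniform (p=0.5), so it has higher entropy.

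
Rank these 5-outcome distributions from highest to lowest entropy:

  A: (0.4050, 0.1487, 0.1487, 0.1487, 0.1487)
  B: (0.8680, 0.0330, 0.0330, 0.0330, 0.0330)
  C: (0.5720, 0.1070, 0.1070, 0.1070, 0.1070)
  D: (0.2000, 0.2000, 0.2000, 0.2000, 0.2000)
D > A > C > B

Key insight: Entropy is maximized by uniform distributions and minimized by concentrated distributions.

Entropies:
  H(A) = 2.1638 bits
  H(B) = 0.8269 bits
  H(C) = 1.8410 bits
  H(D) = 2.3219 bits

Ranking: D > A > C > B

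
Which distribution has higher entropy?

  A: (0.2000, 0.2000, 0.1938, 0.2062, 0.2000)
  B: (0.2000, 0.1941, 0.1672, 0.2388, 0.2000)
A

Both distributions are close to uniform, making this a harder comparison.

H(A) = 2.3217 bits
H(B) = 2.3126 bits

The distribution closer to uniform has higher entropy.
Answer: A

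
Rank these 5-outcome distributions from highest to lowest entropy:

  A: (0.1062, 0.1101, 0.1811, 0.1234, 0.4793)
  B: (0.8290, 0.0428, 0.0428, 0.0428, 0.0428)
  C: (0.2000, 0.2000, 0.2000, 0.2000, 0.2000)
C > A > B

Key insight: Entropy is maximized by uniform distributions and minimized by concentrated distributions.

- Uniform distributions have maximum entropy log₂(5) = 2.3219 bits
- The more "peaked" or concentrated a distribution, the lower its entropy

Entropies:
  H(A) = 2.0214 bits
  H(B) = 1.0020 bits
  H(C) = 2.3219 bits

Ranking: C > A > B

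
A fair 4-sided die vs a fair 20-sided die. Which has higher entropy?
20-sided die

Both are uniform distributions; for uniform over n outcomes, H = log₂(n). H(4-sided) = log₂(4) = 2.000 bits and H(20-sided) = log₂(20) = 4.322 bits. More outcomes in a uniform distribution means higher entropy.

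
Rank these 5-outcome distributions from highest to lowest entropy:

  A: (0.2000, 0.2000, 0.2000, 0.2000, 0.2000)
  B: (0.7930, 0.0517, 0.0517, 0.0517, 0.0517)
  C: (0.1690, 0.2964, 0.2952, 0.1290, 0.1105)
A > C > B

Key insight: Entropy is maximized by uniform distributions and minimized by concentrated distributions.

- Uniform distributions have maximum entropy log₂(5) = 2.3219 bits
- The more "peaked" or concentrated a distribution, the lower its entropy

Entropies:
  H(A) = 2.3219 bits
  H(B) = 1.1497 bits
  H(C) = 2.2053 bits

Ranking: A > C > B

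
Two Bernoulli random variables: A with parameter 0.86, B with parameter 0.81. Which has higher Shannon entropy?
B

For binary distributions, entropy is maximized at p=0.5 and decreases as p moves toward 0 or 1.

H(A) = H(0.86) = 0.5842 bits
H(B) = H(0.81) = 0.7015 bits

Distribution B (p=0.81) is closer to uniform (p=0.5), so it has higher entropy.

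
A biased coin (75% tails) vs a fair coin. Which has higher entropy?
Fair coin

The fair coin is uniform (p=0.5), maximizing binary entropy at 1 bit. The biased coin has H(0.75) ≈ 0.811 bits — its outcome is more predictable, so its entropy is lower.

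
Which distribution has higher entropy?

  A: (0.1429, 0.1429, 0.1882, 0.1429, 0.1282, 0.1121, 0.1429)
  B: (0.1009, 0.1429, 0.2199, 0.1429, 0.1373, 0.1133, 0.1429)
A

Both distributions are close to uniform, making this a harder comparison.

H(A) = 2.7917 bits
H(B) = 2.7668 bits

The distribution closer to uniform has higher entropy.
Answer: A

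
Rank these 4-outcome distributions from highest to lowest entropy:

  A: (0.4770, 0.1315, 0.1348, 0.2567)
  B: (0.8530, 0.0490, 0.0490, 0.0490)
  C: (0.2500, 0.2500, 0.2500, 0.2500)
C > A > B

Key insight: Entropy is maximized by uniform distributions and minimized by concentrated distributions.

- Uniform distributions have maximum entropy log₂(4) = 2.0000 bits
- The more "peaked" or concentrated a distribution, the lower its entropy

Entropies:
  H(A) = 1.7876 bits
  H(B) = 0.8353 bits
  H(C) = 2.0000 bits

Ranking: C > A > B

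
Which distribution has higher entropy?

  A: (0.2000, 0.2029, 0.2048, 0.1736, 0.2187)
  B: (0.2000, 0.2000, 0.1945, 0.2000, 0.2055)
B

Both distributions are close to uniform, making this a harder comparison.

H(A) = 2.3180 bits
H(B) = 2.3217 bits

The distribution closer to uniform has higher entropy.
Answer: B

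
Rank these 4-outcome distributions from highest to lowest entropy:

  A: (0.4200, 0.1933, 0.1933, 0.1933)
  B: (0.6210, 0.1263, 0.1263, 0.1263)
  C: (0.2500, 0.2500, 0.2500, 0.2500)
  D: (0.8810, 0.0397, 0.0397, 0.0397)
C > A > B > D

Key insight: Entropy is maximized by uniform distributions and minimized by concentrated distributions.

Entropies:
  H(A) = 1.9007 bits
  H(B) = 1.5580 bits
  H(C) = 2.0000 bits
  H(D) = 0.7151 bits

Ranking: C > A > B > D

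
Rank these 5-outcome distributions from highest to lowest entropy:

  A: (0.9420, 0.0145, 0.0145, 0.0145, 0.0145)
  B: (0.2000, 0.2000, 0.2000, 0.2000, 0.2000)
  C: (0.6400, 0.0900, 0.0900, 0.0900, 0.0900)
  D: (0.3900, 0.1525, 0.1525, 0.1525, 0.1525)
B > D > C > A

Key insight: Entropy is maximized by uniform distributions and minimized by concentrated distributions.

Entropies:
  H(A) = 0.4355 bits
  H(B) = 2.3219 bits
  H(C) = 1.6627 bits
  H(D) = 2.1848 bits

Ranking: B > D > C > A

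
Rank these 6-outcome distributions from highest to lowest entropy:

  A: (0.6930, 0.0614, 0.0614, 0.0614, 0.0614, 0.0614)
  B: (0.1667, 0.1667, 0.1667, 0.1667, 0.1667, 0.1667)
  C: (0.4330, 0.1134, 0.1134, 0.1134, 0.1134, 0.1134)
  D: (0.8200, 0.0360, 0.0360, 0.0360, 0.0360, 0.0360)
B > C > A > D

Key insight: Entropy is maximized by uniform distributions and minimized by concentrated distributions.

Entropies:
  H(A) = 1.6025 bits
  H(B) = 2.5850 bits
  H(C) = 2.3035 bits
  H(D) = 1.0980 bits

Ranking: B > C > A > D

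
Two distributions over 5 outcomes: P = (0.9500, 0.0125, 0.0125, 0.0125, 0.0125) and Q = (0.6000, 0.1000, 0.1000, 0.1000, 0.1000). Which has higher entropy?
Q

P is highly concentrated on one outcome (95%), making it nearly deterministic. Q spreads its mass more evenly (max 60%). The more spread-out distribution has higher entropy: H(P) ≈ 0.386 bits, H(Q) ≈ 1.771 bits.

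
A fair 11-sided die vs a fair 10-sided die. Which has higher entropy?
11-sided die

Both are uniform distributions; for uniform over n outcomes, H = log₂(n). H(11-sided) = log₂(11) = 3.459 bits and H(10-sided) = log₂(10) = 3.322 bits. More outcomes in a uniform distribution means higher entropy.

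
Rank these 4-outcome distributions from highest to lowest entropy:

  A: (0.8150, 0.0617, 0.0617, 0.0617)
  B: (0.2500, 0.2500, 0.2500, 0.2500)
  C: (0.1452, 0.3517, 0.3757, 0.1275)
B > C > A

Key insight: Entropy is maximized by uniform distributions and minimized by concentrated distributions.

- Uniform distributions have maximum entropy log₂(4) = 2.0000 bits
- The more "peaked" or concentrated a distribution, the lower its entropy

Entropies:
  H(A) = 0.9841 bits
  H(B) = 2.0000 bits
  H(C) = 1.8438 bits

Ranking: B > C > A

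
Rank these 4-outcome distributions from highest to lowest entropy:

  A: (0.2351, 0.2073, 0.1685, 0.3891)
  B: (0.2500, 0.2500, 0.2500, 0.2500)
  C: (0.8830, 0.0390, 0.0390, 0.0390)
B > A > C

Key insight: Entropy is maximized by uniform distributions and minimized by concentrated distributions.

- Uniform distributions have maximum entropy log₂(4) = 2.0000 bits
- The more "peaked" or concentrated a distribution, the lower its entropy

Entropies:
  H(A) = 1.9244 bits
  H(B) = 2.0000 bits
  H(C) = 0.7061 bits

Ranking: B > A > C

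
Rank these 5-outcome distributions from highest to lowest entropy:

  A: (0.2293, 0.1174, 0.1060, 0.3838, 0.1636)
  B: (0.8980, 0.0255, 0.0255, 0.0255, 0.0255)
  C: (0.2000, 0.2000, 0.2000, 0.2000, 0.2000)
C > A > B

Key insight: Entropy is maximized by uniform distributions and minimized by concentrated distributions.

- Uniform distributions have maximum entropy log₂(5) = 2.3219 bits
- The more "peaked" or concentrated a distribution, the lower its entropy

Entropies:
  H(A) = 2.1506 bits
  H(B) = 0.6793 bits
  H(C) = 2.3219 bits

Ranking: C > A > B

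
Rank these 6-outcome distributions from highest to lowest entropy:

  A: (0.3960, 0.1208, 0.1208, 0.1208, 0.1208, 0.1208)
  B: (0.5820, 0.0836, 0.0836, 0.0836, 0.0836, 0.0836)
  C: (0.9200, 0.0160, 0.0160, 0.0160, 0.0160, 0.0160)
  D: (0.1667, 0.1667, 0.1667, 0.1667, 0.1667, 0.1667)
D > A > B > C

Key insight: Entropy is maximized by uniform distributions and minimized by concentrated distributions.

Entropies:
  H(A) = 2.3710 bits
  H(B) = 1.9511 bits
  H(C) = 0.5879 bits
  H(D) = 2.5850 bits

Ranking: D > A > B > C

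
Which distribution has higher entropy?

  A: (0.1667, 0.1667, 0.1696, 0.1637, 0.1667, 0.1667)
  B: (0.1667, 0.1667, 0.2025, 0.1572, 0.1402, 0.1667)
A

Both distributions are close to uniform, making this a harder comparison.

H(A) = 2.5849 bits
H(B) = 2.5762 bits

The distribution closer to uniform has higher entropy.
Answer: A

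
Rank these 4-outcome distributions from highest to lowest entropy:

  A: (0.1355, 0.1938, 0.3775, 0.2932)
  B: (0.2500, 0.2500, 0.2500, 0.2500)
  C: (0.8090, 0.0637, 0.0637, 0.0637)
B > A > C

Key insight: Entropy is maximized by uniform distributions and minimized by concentrated distributions.

- Uniform distributions have maximum entropy log₂(4) = 2.0000 bits
- The more "peaked" or concentrated a distribution, the lower its entropy

Entropies:
  H(A) = 1.8991 bits
  H(B) = 2.0000 bits
  H(C) = 1.0063 bits

Ranking: B > A > C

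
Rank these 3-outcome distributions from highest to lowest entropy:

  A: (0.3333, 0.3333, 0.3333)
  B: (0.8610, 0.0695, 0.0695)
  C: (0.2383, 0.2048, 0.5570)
A > C > B

Key insight: Entropy is maximized by uniform distributions and minimized by concentrated distributions.

- Uniform distributions have maximum entropy log₂(3) = 1.5850 bits
- The more "peaked" or concentrated a distribution, the lower its entropy

Entropies:
  H(A) = 1.5850 bits
  H(B) = 0.7206 bits
  H(C) = 1.4318 bits

Ranking: A > C > B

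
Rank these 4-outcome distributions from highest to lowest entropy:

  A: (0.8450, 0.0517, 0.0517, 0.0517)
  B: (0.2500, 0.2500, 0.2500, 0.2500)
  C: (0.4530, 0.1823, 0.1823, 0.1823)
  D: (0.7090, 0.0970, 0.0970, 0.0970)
B > C > D > A

Key insight: Entropy is maximized by uniform distributions and minimized by concentrated distributions.

Entropies:
  H(A) = 0.8679 bits
  H(B) = 2.0000 bits
  H(C) = 1.8606 bits
  H(D) = 1.3312 bits

Ranking: B > C > D > A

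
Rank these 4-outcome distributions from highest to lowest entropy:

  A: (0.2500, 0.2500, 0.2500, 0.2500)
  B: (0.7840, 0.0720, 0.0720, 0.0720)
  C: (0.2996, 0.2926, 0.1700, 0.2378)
A > C > B

Key insight: Entropy is maximized by uniform distributions and minimized by concentrated distributions.

- Uniform distributions have maximum entropy log₂(4) = 2.0000 bits
- The more "peaked" or concentrated a distribution, the lower its entropy

Entropies:
  H(A) = 2.0000 bits
  H(B) = 1.0951 bits
  H(C) = 1.9671 bits

Ranking: A > C > B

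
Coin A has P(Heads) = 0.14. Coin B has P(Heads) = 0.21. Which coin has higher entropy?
B

For binary distributions, entropy is maximized at p=0.5 and decreases as p moves toward 0 or 1.

H(A) = H(0.14) = 0.5842 bits
H(B) = H(0.21) = 0.7415 bits

Distribution B (p=0.21) is closer to uniform (p=0.5), so it has higher entropy.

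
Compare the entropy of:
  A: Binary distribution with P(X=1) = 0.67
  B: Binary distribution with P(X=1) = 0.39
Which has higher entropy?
B

For binary distributions, entropy is maximized at p=0.5 and decreases as p moves toward 0 or 1.

H(A) = H(0.67) = 0.9149 bits
H(B) = H(0.39) = 0.9648 bits

Distribution B (p=0.39) is closer to uniform (p=0.5), so it has higher entropy.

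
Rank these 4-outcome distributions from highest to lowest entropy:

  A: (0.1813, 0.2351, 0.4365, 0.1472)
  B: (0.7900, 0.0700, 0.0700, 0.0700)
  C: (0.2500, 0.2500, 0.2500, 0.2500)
C > A > B

Key insight: Entropy is maximized by uniform distributions and minimized by concentrated distributions.

- Uniform distributions have maximum entropy log₂(4) = 2.0000 bits
- The more "peaked" or concentrated a distribution, the lower its entropy

Entropies:
  H(A) = 1.8665 bits
  H(B) = 1.0743 bits
  H(C) = 2.0000 bits

Ranking: C > A > B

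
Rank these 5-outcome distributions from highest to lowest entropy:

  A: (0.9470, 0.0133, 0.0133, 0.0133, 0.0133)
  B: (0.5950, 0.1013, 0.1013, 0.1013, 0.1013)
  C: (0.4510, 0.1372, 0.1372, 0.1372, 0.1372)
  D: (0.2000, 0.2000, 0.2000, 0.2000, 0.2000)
D > C > B > A

Key insight: Entropy is maximized by uniform distributions and minimized by concentrated distributions.

Entropies:
  H(A) = 0.4050 bits
  H(B) = 1.7838 bits
  H(C) = 2.0911 bits
  H(D) = 2.3219 bits

Ranking: D > C > B > A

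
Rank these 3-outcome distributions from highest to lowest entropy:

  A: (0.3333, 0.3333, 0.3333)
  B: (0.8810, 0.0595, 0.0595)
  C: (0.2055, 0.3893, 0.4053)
A > C > B

Key insight: Entropy is maximized by uniform distributions and minimized by concentrated distributions.

- Uniform distributions have maximum entropy log₂(3) = 1.5850 bits
- The more "peaked" or concentrated a distribution, the lower its entropy

Entropies:
  H(A) = 1.5850 bits
  H(B) = 0.6455 bits
  H(C) = 1.5270 bits

Ranking: A > C > B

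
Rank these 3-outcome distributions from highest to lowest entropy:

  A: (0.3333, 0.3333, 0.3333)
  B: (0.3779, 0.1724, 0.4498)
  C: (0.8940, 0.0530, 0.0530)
A > B > C

Key insight: Entropy is maximized by uniform distributions and minimized by concentrated distributions.

- Uniform distributions have maximum entropy log₂(3) = 1.5850 bits
- The more "peaked" or concentrated a distribution, the lower its entropy

Entropies:
  H(A) = 1.5850 bits
  H(B) = 1.4862 bits
  H(C) = 0.5937 bits

Ranking: A > B > C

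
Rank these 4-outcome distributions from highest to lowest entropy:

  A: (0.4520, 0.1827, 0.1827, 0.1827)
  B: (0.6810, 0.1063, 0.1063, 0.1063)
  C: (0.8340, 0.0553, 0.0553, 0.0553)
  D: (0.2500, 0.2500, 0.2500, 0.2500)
D > A > B > C

Key insight: Entropy is maximized by uniform distributions and minimized by concentrated distributions.

Entropies:
  H(A) = 1.8619 bits
  H(B) = 1.4089 bits
  H(C) = 0.9116 bits
  H(D) = 2.0000 bits

Ranking: D > A > B > C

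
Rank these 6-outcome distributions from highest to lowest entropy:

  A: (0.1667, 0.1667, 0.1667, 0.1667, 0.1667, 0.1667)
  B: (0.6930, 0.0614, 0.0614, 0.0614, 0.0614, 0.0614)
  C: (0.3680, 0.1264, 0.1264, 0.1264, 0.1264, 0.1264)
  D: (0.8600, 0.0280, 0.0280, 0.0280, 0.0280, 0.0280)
A > C > B > D

Key insight: Entropy is maximized by uniform distributions and minimized by concentrated distributions.

Entropies:
  H(A) = 2.5850 bits
  H(B) = 1.6025 bits
  H(C) = 2.4166 bits
  H(D) = 0.9093 bits

Ranking: A > C > B > D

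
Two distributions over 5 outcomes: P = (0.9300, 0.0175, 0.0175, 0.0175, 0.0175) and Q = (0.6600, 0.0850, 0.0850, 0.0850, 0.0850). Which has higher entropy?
Q

P is highly concentrated on one outcome (93%), making it nearly deterministic. Q spreads its mass more evenly (max 66%). The more spread-out distribution has higher entropy: H(P) ≈ 0.506 bits, H(Q) ≈ 1.605 bits.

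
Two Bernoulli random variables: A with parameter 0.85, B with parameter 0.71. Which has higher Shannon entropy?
B

For binary distributions, entropy is maximized at p=0.5 and decreases as p moves toward 0 or 1.

H(A) = H(0.85) = 0.6098 bits
H(B) = H(0.71) = 0.8687 bits

Distribution B (p=0.71) is closer to uniform (p=0.5), so it has higher entropy.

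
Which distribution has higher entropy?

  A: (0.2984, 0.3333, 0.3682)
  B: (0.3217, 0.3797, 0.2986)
A

Both distributions are close to uniform, making this a harder comparison.

H(A) = 1.5797 bits
H(B) = 1.5775 bits

The distribution closer to uniform has higher entropy.
Answer: A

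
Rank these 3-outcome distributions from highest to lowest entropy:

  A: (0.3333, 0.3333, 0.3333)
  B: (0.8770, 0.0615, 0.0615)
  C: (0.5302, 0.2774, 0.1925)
A > C > B

Key insight: Entropy is maximized by uniform distributions and minimized by concentrated distributions.

- Uniform distributions have maximum entropy log₂(3) = 1.5850 bits
- The more "peaked" or concentrated a distribution, the lower its entropy

Entropies:
  H(A) = 1.5850 bits
  H(B) = 0.6609 bits
  H(C) = 1.4561 bits

Ranking: A > C > B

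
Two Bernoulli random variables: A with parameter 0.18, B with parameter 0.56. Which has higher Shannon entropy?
B

For binary distributions, entropy is maximized at p=0.5 and decreases as p moves toward 0 or 1.

H(A) = H(0.18) = 0.6801 bits
H(B) = H(0.56) = 0.9896 bits

Distribution B (p=0.56) is closer to uniform (p=0.5), so it has higher entropy.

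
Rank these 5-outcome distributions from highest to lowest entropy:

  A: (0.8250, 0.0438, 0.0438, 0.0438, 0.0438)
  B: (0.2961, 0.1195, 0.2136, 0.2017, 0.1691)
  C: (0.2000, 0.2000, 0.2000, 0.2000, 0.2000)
C > B > A

Key insight: Entropy is maximized by uniform distributions and minimized by concentrated distributions.

- Uniform distributions have maximum entropy log₂(5) = 2.3219 bits
- The more "peaked" or concentrated a distribution, the lower its entropy

Entropies:
  H(A) = 1.0190 bits
  H(B) = 2.2613 bits
  H(C) = 2.3219 bits

Ranking: C > B > A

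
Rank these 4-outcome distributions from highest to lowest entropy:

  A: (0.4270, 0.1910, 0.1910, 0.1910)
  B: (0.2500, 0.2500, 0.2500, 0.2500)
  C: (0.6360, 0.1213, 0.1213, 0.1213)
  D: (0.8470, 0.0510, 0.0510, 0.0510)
B > A > C > D

Key insight: Entropy is maximized by uniform distributions and minimized by concentrated distributions.

Entropies:
  H(A) = 1.8928 bits
  H(B) = 2.0000 bits
  H(C) = 1.5229 bits
  H(D) = 0.8598 bits

Ranking: B > A > C > D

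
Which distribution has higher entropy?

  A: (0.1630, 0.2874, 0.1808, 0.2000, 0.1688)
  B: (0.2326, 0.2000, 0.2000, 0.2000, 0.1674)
B

Both distributions are close to uniform, making this a harder comparison.

H(A) = 2.2873 bits
H(B) = 2.3142 bits

The distribution closer to uniform has higher entropy.
Answer: B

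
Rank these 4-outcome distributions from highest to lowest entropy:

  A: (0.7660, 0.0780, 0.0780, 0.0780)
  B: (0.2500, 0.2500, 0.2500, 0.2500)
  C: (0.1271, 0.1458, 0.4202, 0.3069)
B > C > A

Key insight: Entropy is maximized by uniform distributions and minimized by concentrated distributions.

- Uniform distributions have maximum entropy log₂(4) = 2.0000 bits
- The more "peaked" or concentrated a distribution, the lower its entropy

Entropies:
  H(A) = 1.1558 bits
  H(B) = 2.0000 bits
  H(C) = 1.8319 bits

Ranking: B > C > A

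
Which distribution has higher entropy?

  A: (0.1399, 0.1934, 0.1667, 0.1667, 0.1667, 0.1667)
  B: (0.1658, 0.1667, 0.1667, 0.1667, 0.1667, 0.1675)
B

Both distributions are close to uniform, making this a harder comparison.

H(A) = 2.5788 bits
H(B) = 2.5850 bits

The distribution closer to uniform has higher entropy.
Answer: B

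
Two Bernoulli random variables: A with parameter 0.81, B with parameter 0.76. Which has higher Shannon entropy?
B

For binary distributions, entropy is maximized at p=0.5 and decreases as p moves toward 0 or 1.

H(A) = H(0.81) = 0.7015 bits
H(B) = H(0.76) = 0.7950 bits

Distribution B (p=0.76) is closer to uniform (p=0.5), so it has higher entropy.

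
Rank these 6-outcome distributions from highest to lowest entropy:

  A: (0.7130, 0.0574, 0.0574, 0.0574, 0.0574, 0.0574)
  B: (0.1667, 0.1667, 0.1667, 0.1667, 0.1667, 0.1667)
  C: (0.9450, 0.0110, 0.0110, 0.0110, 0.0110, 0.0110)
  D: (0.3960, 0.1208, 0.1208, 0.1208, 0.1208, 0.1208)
B > D > A > C

Key insight: Entropy is maximized by uniform distributions and minimized by concentrated distributions.

Entropies:
  H(A) = 1.5312 bits
  H(B) = 2.5850 bits
  H(C) = 0.4350 bits
  H(D) = 2.3710 bits

Ranking: B > D > A > C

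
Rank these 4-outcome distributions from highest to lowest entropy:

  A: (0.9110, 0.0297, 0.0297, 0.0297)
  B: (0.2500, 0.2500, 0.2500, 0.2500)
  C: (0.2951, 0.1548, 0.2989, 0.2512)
B > C > A

Key insight: Entropy is maximized by uniform distributions and minimized by concentrated distributions.

- Uniform distributions have maximum entropy log₂(4) = 2.0000 bits
- The more "peaked" or concentrated a distribution, the lower its entropy

Entropies:
  H(A) = 0.5742 bits
  H(B) = 2.0000 bits
  H(C) = 1.9577 bits

Ranking: B > C > A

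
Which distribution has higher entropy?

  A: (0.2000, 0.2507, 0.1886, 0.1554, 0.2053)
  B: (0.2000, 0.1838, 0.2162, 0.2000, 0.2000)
B

Both distributions are close to uniform, making this a harder comparison.

H(A) = 2.3050 bits
H(B) = 2.3200 bits

The distribution closer to uniform has higher entropy.
Answer: B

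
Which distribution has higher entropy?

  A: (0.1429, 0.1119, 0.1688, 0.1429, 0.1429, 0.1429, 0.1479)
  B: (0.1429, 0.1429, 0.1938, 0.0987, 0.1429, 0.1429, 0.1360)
A

Both distributions are close to uniform, making this a harder comparison.

H(A) = 2.7988 bits
H(B) = 2.7843 bits

The distribution closer to uniform has higher entropy.
Answer: A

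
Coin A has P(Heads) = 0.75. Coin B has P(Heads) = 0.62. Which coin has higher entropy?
B

For binary distributions, entropy is maximized at p=0.5 and decreases as p moves toward 0 or 1.

H(A) = H(0.75) = 0.8113 bits
H(B) = H(0.62) = 0.9580 bits

Distribution B (p=0.62) is closer to uniform (p=0.5), so it has higher entropy.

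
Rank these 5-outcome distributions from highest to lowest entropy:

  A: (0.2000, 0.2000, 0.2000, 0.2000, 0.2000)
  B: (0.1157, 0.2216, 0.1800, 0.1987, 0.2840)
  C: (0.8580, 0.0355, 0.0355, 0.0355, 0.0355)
A > B > C

Key insight: Entropy is maximized by uniform distributions and minimized by concentrated distributions.

- Uniform distributions have maximum entropy log₂(5) = 2.3219 bits
- The more "peaked" or concentrated a distribution, the lower its entropy

Entropies:
  H(A) = 2.3219 bits
  H(B) = 2.2661 bits
  H(C) = 0.8735 bits

Ranking: A > B > C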